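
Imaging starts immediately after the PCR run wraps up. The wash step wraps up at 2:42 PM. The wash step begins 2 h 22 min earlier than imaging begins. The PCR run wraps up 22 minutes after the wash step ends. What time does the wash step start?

12:42 PM

The PCR run ends at 2:42 PM + 22 min = 3:04 PM.
So imaging starts at 3:04 PM.
The wash step starts at 3:04 PM − 142 min = 12:42 PM.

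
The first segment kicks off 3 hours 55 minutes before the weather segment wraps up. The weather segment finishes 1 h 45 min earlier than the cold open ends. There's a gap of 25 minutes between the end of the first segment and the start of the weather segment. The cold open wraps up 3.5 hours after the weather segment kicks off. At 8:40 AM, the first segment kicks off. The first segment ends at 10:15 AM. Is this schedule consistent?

No

The weather segment starts at 10:15 AM + 25 min = 10:40 AM.
The cold open ends at 10:40 AM + 210 min = 2:10 PM.
The weather segment ends at 2:10 PM − 105 min = 12:25 PM.
The first segment starts at 12:25 PM − 235 min = 8:30 AM.
But the first segment is also said to start at 8:40 AM — a 10-minute conflict.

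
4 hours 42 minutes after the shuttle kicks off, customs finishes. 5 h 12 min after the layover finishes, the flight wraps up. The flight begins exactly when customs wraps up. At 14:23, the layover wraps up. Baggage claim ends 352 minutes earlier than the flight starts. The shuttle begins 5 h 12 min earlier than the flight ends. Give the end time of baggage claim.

13:13

The flight ends at 14:23 + 312 min = 19:35.
The shuttle starts at 19:35 − 312 min = 14:23.
Customs ends at 14:23 + 282 min = 19:05.
So the flight starts at 19:05.
Baggage claim ends at 19:05 − 352 min = 13:13.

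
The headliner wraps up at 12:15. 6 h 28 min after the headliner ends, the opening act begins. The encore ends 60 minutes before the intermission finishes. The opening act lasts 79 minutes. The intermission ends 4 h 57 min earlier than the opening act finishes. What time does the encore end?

14:05

The opening act starts at 12:15 + 388 min = 18:43.
The opening act ends at 18:43 + 79 min = 20:02.
The intermission ends at 20:02 − 297 min = 15:05.
The encore ends at 15:05 − 60 min = 14:05.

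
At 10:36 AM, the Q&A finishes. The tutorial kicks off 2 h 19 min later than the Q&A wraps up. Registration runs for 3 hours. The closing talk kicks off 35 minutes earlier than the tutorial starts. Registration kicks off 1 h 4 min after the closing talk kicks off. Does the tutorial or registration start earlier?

the tutorial

The tutorial starts at 10:36 AM + 139 min = 12:55 PM.
The closing talk starts at 12:55 PM − 35 min = 12:20 PM.
Registration starts at 12:20 PM + 64 min = 1:24 PM.
The tutorial starts at 12:55 PM and registration starts at 1:24 PM, so the tutorial is first.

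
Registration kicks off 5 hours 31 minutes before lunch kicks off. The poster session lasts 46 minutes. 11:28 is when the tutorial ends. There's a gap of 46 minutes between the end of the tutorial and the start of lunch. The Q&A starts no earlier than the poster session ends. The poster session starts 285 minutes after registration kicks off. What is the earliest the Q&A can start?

12:14

Lunch starts at 11:28 + 46 min = 12:14.
Registration starts at 12:14 − 331 min = 06:43.
The poster session starts at 06:43 + 285 min = 11:28.
The poster session ends at 11:28 + 46 min = 12:14.
The Q&A is bounded by the poster session, so the earliest it can start is 12:14.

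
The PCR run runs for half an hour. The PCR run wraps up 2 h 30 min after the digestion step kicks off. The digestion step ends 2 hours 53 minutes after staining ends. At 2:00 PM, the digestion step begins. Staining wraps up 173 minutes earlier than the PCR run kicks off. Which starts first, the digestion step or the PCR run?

The PCR run ends at 2:00 PM + 150 min = 4:30 PM.
The PCR run starts at 4:30 PM − 30 min = 4:00 PM.
The digestion step starts at 2:00 PM and the PCR run starts at 4:00 PM, so the digestion step is first.

the digestion step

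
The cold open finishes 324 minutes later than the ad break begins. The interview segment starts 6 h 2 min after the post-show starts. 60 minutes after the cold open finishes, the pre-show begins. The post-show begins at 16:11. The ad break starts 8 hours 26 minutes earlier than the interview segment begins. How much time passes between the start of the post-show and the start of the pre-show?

The interview segment starts at 16:11 + 362 min = 22:13.
The ad break starts at 22:13 − 506 min = 13:47.
The cold open ends at 13:47 + 324 min = 19:11.
The pre-show starts at 19:11 + 60 min = 20:11.
From 16:11 to 20:11 is 4 hours.

4 hours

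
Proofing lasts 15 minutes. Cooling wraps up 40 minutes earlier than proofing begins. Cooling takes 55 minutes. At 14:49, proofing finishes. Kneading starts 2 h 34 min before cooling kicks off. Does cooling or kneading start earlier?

kneading

Proofing starts at 14:49 − 15 min = 14:34.
Cooling ends at 14:34 − 40 min = 13:54.
Cooling starts at 13:54 − 55 min = 12:59.
Kneading starts at 12:59 − 154 min = 10:25.
Cooling starts at 12:59 and kneading starts at 10:25, so kneading is first.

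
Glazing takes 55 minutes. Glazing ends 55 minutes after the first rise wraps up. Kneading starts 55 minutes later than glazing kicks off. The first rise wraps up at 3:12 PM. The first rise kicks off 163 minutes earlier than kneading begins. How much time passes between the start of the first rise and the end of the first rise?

Glazing ends at 3:12 PM + 55 min = 4:07 PM.
Glazing starts at 4:07 PM − 55 min = 3:12 PM.
Kneading starts at 3:12 PM + 55 min = 4:07 PM.
The first rise starts at 4:07 PM − 163 min = 1:24 PM.
From 1:24 PM to 3:12 PM is 1 h 48 min.

1 h 48 min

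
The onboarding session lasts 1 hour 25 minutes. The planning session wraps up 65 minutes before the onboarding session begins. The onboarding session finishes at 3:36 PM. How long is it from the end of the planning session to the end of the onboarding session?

The onboarding session starts at 3:36 PM − 85 min = 2:11 PM.
The planning session ends at 2:11 PM − 65 min = 1:06 PM.
From 1:06 PM to 3:36 PM is 2 hours 30 minutes.

2 hours 30 minutes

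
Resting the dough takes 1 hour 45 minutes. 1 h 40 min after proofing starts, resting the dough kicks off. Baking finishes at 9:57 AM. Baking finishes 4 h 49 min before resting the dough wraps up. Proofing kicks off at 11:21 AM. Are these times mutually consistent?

Yes

Resting the dough starts at 11:21 AM + 100 min = 1:01 PM.
Resting the dough ends at 1:01 PM + 105 min = 2:46 PM.
Baking ends at 2:46 PM − 289 min = 9:57 AM.
That matches the stated 9:57 AM, so the schedule is consistent.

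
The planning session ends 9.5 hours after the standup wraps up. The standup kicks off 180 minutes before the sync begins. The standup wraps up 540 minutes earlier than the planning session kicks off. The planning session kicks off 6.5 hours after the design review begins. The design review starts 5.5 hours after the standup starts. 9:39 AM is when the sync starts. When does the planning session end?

7:09 PM

The standup starts at 9:39 AM − 180 min = 6:39 AM.
The design review starts at 6:39 AM + 330 min = 12:09 PM.
The planning session starts at 12:09 PM + 390 min = 6:39 PM.
The standup ends at 6:39 PM − 540 min = 9:39 AM.
The planning session ends at 9:39 AM + 570 min = 7:09 PM.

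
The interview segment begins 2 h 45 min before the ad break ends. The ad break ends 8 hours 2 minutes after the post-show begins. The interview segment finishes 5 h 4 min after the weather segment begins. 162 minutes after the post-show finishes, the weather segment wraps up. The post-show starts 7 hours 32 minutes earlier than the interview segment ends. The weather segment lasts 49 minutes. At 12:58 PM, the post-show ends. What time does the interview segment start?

5:40 PM

The weather segment ends at 12:58 PM + 162 min = 3:40 PM.
The weather segment starts at 3:40 PM − 49 min = 2:51 PM.
The interview segment ends at 2:51 PM + 304 min = 7:55 PM.
The post-show starts at 7:55 PM − 452 min = 12:23 PM.
The ad break ends at 12:23 PM + 482 min = 8:25 PM.
The interview segment starts at 8:25 PM − 165 min = 5:40 PM.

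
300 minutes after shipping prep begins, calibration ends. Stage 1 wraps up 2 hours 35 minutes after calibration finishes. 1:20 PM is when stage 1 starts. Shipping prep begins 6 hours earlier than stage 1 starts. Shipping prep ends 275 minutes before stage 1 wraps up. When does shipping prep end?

10:20 AM

Shipping prep starts at 1:20 PM − 360 min = 7:20 AM.
Calibration ends at 7:20 AM + 300 min = 12:20 PM.
Stage 1 ends at 12:20 PM + 155 min = 2:55 PM.
Shipping prep ends at 2:55 PM − 275 min = 10:20 AM.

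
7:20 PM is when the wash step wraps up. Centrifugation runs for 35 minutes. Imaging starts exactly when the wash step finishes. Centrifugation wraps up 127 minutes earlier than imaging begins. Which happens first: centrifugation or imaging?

centrifugation

Imaging starts at 7:20 PM.
Centrifugation ends at 7:20 PM − 127 min = 5:13 PM.
Centrifugation starts at 5:13 PM − 35 min = 4:38 PM.
Centrifugation starts at 4:38 PM and imaging starts at 7:20 PM, so centrifugation is first.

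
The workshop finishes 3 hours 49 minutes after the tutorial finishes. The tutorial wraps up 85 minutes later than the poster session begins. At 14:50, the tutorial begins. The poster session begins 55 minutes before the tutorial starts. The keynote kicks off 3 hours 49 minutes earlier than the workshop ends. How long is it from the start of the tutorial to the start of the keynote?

The poster session starts at 14:50 − 55 min = 13:55.
The tutorial ends at 13:55 + 85 min = 15:20.
The workshop ends at 15:20 + 229 min = 19:09.
The keynote starts at 19:09 − 229 min = 15:20.
From 14:50 to 15:20 is half an hour.

half an hour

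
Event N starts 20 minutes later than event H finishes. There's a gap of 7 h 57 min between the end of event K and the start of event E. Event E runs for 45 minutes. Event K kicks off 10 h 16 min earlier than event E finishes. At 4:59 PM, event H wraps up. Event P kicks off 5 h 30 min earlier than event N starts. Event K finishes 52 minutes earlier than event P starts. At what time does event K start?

9:23 AM

Event N starts at 4:59 PM + 20 min = 5:19 PM.
Event P starts at 5:19 PM − 330 min = 11:49 AM.
Event K ends at 11:49 AM − 52 min = 10:57 AM.
Event E starts at 10:57 AM + 477 min = 6:54 PM.
Event E ends at 6:54 PM + 45 min = 7:39 PM.
Event K starts at 7:39 PM − 616 min = 9:23 AM.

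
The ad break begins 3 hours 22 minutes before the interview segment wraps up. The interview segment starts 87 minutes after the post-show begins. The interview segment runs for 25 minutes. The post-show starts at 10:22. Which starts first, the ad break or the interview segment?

the ad break

The interview segment starts at 10:22 + 87 min = 11:49.
The interview segment ends at 11:49 + 25 min = 12:14.
The ad break starts at 12:14 − 202 min = 08:52.
The ad break starts at 08:52 and the interview segment starts at 11:49, so the ad break is first.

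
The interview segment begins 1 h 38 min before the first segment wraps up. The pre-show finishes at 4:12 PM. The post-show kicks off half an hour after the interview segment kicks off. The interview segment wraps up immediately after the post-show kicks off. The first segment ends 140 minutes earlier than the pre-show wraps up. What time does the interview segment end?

The first segment ends at 4:12 PM − 140 min = 1:52 PM.
The interview segment starts at 1:52 PM − 98 min = 12:14 PM.
The post-show starts at 12:14 PM + 30 min = 12:44 PM.
So the interview segment ends at 12:44 PM.

12:44 PM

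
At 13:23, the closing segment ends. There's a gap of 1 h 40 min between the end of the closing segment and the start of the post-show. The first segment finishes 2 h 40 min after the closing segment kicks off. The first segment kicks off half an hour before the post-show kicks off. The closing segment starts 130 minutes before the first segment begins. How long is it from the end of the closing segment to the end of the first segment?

The post-show starts at 13:23 + 100 min = 15:03.
The first segment starts at 15:03 − 30 min = 14:33.
The closing segment starts at 14:33 − 130 min = 12:23.
The first segment ends at 12:23 + 160 min = 15:03.
From 13:23 to 15:03 is 100 minutes.

100 minutes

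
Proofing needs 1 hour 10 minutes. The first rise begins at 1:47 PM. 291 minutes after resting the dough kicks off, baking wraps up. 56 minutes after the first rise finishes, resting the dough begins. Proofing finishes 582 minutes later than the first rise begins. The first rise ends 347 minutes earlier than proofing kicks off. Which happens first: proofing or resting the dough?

resting the dough

Proofing ends at 1:47 PM + 582 min = 11:29 PM.
Proofing starts at 11:29 PM − 70 min = 10:19 PM.
The first rise ends at 10:19 PM − 347 min = 4:32 PM.
Resting the dough starts at 4:32 PM + 56 min = 5:28 PM.
Proofing starts at 10:19 PM and resting the dough starts at 5:28 PM, so resting the dough is first.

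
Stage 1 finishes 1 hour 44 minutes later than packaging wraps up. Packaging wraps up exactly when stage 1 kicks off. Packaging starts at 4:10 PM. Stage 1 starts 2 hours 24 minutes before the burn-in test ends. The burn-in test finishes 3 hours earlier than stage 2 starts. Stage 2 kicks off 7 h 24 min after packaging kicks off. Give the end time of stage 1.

7:54 PM

Stage 2 starts at 4:10 PM + 444 min = 11:34 PM.
The burn-in test ends at 11:34 PM − 180 min = 8:34 PM.
Stage 1 starts at 8:34 PM − 144 min = 6:10 PM.
So packaging ends at 6:10 PM.
Stage 1 ends at 6:10 PM + 104 min = 7:54 PM.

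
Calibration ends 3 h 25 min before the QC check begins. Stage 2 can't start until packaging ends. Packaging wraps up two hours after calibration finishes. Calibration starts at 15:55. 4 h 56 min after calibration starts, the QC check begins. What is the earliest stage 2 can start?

19:26

The QC check starts at 15:55 + 296 min = 20:51.
Calibration ends at 20:51 − 205 min = 17:26.
Packaging ends at 17:26 + 120 min = 19:26.
Stage 2 is bounded by packaging, so the earliest it can start is 19:26.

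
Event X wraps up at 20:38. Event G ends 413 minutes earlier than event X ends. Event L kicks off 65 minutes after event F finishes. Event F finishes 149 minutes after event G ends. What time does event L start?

Event G ends at 20:38 − 413 min = 13:45.
Event F ends at 13:45 + 149 min = 16:14.
Event L starts at 16:14 + 65 min = 17:19.

17:19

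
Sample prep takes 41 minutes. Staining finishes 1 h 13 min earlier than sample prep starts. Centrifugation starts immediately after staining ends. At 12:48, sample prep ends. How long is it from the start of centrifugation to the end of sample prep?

Sample prep starts at 12:48 − 41 min = 12:07.
Staining ends at 12:07 − 73 min = 10:54.
So centrifugation starts at 10:54.
From 10:54 to 12:48 is 1 hour 54 minutes.

1 hour 54 minutes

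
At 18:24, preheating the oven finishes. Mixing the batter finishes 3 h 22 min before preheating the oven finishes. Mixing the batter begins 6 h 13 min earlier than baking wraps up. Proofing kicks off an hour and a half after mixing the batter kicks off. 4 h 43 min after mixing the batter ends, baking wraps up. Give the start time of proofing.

Mixing the batter ends at 18:24 − 202 min = 15:02.
Baking ends at 15:02 + 283 min = 19:45.
Mixing the batter starts at 19:45 − 373 min = 13:32.
Proofing starts at 13:32 + 90 min = 15:02.

15:02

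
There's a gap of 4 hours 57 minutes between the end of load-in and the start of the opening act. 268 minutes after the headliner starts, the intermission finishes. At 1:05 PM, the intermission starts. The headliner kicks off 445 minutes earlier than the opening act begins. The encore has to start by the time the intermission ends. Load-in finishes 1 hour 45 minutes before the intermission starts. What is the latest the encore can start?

Load-in ends at 1:05 PM − 105 min = 11:20 AM.
The opening act starts at 11:20 AM + 297 min = 4:17 PM.
The headliner starts at 4:17 PM − 445 min = 8:52 AM.
The intermission ends at 8:52 AM + 268 min = 1:20 PM.
The encore is bounded by the intermission, so the latest it can start is 1:20 PM.

1:20 PM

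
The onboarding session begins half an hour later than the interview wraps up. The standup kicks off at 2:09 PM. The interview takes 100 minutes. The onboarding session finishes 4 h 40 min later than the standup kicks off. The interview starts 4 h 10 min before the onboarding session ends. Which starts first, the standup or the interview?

the standup

The onboarding session ends at 2:09 PM + 280 min = 6:49 PM.
The interview starts at 6:49 PM − 250 min = 2:39 PM.
The standup starts at 2:09 PM and the interview starts at 2:39 PM, so the standup is first.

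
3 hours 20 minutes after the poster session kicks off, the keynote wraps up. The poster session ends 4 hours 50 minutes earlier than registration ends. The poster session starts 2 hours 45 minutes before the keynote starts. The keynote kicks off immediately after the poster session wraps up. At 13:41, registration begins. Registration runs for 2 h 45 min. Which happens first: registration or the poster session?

Registration ends at 13:41 + 165 min = 16:26.
The poster session ends at 16:26 − 290 min = 11:36.
So the keynote starts at 11:36.
The poster session starts at 11:36 − 165 min = 08:51.
Registration starts at 13:41 and the poster session starts at 08:51, so the poster session is first.

the poster session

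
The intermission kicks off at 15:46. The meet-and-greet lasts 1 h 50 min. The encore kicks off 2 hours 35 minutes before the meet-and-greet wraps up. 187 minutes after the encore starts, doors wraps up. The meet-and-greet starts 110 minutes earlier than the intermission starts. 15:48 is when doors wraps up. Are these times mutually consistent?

The meet-and-greet starts at 15:46 − 110 min = 13:56.
The meet-and-greet ends at 13:56 + 110 min = 15:46.
The encore starts at 15:46 − 155 min = 13:11.
Doors ends at 13:11 + 187 min = 16:18.
But doors is also said to end at 15:48 — a 30-minute conflict.

No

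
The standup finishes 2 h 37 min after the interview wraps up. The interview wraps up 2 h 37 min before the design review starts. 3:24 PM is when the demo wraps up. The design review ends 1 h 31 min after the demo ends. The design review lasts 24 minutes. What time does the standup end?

4:31 PM

The design review ends at 3:24 PM + 91 min = 4:55 PM.
The design review starts at 4:55 PM − 24 min = 4:31 PM.
The interview ends at 4:31 PM − 157 min = 1:54 PM.
The standup ends at 1:54 PM + 157 min = 4:31 PM.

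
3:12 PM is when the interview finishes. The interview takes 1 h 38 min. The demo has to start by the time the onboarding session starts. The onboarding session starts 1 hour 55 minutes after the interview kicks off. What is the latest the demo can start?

3:29 PM

The interview starts at 3:12 PM − 98 min = 1:34 PM.
The onboarding session starts at 1:34 PM + 115 min = 3:29 PM.
The demo is bounded by the onboarding session, so the latest it can start is 3:29 PM.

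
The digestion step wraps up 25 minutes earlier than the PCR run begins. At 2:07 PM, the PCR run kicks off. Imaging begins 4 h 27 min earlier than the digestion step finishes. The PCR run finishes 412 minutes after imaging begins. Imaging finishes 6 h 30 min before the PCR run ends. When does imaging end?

The digestion step ends at 2:07 PM − 25 min = 1:42 PM.
Imaging starts at 1:42 PM − 267 min = 9:15 AM.
The PCR run ends at 9:15 AM + 412 min = 4:07 PM.
Imaging ends at 4:07 PM − 390 min = 9:37 AM.

9:37 AM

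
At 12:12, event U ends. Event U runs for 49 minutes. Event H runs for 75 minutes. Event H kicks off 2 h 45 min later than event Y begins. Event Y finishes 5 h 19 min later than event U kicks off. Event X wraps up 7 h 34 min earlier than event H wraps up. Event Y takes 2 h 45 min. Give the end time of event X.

Event U starts at 12:12 − 49 min = 11:23.
Event Y ends at 11:23 + 319 min = 16:42.
Event Y starts at 16:42 − 165 min = 13:57.
Event H starts at 13:57 + 165 min = 16:42.
Event H ends at 16:42 + 75 min = 17:57.
Event X ends at 17:57 − 454 min = 10:23.

10:23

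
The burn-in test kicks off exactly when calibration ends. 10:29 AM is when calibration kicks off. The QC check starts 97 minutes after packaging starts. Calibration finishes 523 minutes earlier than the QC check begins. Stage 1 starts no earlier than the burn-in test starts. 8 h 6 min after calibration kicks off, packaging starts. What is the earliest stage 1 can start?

Packaging starts at 10:29 AM + 486 min = 6:35 PM.
The QC check starts at 6:35 PM + 97 min = 8:12 PM.
Calibration ends at 8:12 PM − 523 min = 11:29 AM.
So the burn-in test starts at 11:29 AM.
Stage 1 is bounded by the burn-in test, so the earliest it can start is 11:29 AM.

11:29 AM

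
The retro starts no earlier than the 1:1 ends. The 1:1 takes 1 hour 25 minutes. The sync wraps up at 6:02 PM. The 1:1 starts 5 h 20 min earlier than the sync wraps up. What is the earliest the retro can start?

The 1:1 starts at 6:02 PM − 320 min = 12:42 PM.
The 1:1 ends at 12:42 PM + 85 min = 2:07 PM.
The retro is bounded by the 1:1, so the earliest it can start is 2:07 PM.

2:07 PM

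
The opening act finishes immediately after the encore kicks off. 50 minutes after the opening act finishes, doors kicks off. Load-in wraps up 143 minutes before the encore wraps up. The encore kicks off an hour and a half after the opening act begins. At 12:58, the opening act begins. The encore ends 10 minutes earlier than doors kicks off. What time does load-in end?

12:45

The encore starts at 12:58 + 90 min = 14:28.
So the opening act ends at 14:28.
Doors starts at 14:28 + 50 min = 15:18.
The encore ends at 15:18 − 10 min = 15:08.
Load-in ends at 15:08 − 143 min = 12:45.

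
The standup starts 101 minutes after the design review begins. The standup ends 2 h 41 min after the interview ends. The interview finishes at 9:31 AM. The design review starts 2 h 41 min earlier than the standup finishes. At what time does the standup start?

11:12 AM

The standup ends at 9:31 AM + 161 min = 12:12 PM.
The design review starts at 12:12 PM − 161 min = 9:31 AM.
The standup starts at 9:31 AM + 101 min = 11:12 AM.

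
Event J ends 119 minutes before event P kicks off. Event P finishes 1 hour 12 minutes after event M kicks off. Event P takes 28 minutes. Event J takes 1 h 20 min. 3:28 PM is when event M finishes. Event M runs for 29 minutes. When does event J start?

Event M starts at 3:28 PM − 29 min = 2:59 PM.
Event P ends at 2:59 PM + 72 min = 4:11 PM.
Event P starts at 4:11 PM − 28 min = 3:43 PM.
Event J ends at 3:43 PM − 119 min = 1:44 PM.
Event J starts at 1:44 PM − 80 min = 12:24 PM.

12:24 PM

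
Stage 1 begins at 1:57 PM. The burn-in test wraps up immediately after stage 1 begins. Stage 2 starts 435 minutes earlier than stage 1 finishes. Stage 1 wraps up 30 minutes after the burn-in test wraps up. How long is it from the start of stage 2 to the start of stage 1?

6 hours 45 minutes

The burn-in test ends at 1:57 PM.
Stage 1 ends at 1:57 PM + 30 min = 2:27 PM.
Stage 2 starts at 2:27 PM − 435 min = 7:12 AM.
From 7:12 AM to 1:57 PM is 6 hours 45 minutes.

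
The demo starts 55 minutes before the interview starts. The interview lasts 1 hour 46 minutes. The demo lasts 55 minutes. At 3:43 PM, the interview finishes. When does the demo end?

The interview starts at 3:43 PM − 106 min = 1:57 PM.
The demo starts at 1:57 PM − 55 min = 1:02 PM.
The demo ends at 1:02 PM + 55 min = 1:57 PM.

1:57 PM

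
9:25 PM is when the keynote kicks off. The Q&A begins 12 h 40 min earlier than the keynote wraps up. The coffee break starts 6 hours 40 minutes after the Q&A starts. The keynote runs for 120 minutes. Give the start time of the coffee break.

The keynote ends at 9:25 PM + 120 min = 11:25 PM.
The Q&A starts at 11:25 PM − 760 min = 10:45 AM.
The coffee break starts at 10:45 AM + 400 min = 5:25 PM.

5:25 PM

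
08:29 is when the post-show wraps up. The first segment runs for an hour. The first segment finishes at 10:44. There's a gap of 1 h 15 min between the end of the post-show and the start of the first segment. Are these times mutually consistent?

Yes

The first segment starts at 08:29 + 75 min = 09:44.
The first segment ends at 09:44 + 60 min = 10:44.
That matches the stated 10:44, so the schedule is consistent.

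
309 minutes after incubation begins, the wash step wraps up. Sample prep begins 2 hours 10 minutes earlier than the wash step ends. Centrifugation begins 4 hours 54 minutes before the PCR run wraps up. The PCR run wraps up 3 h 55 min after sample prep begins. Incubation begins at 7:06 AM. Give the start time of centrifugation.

9:06 AM

The wash step ends at 7:06 AM + 309 min = 12:15 PM.
Sample prep starts at 12:15 PM − 130 min = 10:05 AM.
The PCR run ends at 10:05 AM + 235 min = 2:00 PM.
Centrifugation starts at 2:00 PM − 294 min = 9:06 AM.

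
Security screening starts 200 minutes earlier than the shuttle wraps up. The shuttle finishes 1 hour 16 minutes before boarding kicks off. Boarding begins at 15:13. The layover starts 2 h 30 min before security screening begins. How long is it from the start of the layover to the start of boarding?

7 h 6 min

The shuttle ends at 15:13 − 76 min = 13:57.
Security screening starts at 13:57 − 200 min = 10:37.
The layover starts at 10:37 − 150 min = 08:07.
From 08:07 to 15:13 is 7 h 6 min.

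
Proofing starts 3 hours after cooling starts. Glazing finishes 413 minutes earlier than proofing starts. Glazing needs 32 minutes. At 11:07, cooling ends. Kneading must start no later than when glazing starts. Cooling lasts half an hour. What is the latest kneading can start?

Cooling starts at 11:07 − 30 min = 10:37.
Proofing starts at 10:37 + 180 min = 13:37.
Glazing ends at 13:37 − 413 min = 06:44.
Glazing starts at 06:44 − 32 min = 06:12.
Kneading is bounded by glazing, so the latest it can start is 06:12.

06:12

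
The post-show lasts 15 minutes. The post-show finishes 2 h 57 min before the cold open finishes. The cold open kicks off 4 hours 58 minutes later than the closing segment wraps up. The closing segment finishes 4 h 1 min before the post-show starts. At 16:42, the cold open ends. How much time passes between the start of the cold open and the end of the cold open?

The post-show ends at 16:42 − 177 min = 13:45.
The post-show starts at 13:45 − 15 min = 13:30.
The closing segment ends at 13:30 − 241 min = 09:29.
The cold open starts at 09:29 + 298 min = 14:27.
From 14:27 to 16:42 is 2 hours 15 minutes.

2 hours 15 minutes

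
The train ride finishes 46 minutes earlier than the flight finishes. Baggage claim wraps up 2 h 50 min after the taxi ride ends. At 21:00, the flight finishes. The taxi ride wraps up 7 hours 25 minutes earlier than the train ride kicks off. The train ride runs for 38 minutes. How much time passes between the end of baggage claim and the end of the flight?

359 minutes

The train ride ends at 21:00 − 46 min = 20:14.
The train ride starts at 20:14 − 38 min = 19:36.
The taxi ride ends at 19:36 − 445 min = 12:11.
Baggage claim ends at 12:11 + 170 min = 15:01.
From 15:01 to 21:00 is 359 minutes.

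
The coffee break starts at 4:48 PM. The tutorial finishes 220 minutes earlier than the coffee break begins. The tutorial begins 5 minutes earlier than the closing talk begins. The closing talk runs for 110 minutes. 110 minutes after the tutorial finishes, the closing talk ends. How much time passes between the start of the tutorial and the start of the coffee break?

3 hours 45 minutes

The tutorial ends at 4:48 PM − 220 min = 1:08 PM.
The closing talk ends at 1:08 PM + 110 min = 2:58 PM.
The closing talk starts at 2:58 PM − 110 min = 1:08 PM.
The tutorial starts at 1:08 PM − 5 min = 1:03 PM.
From 1:03 PM to 4:48 PM is 3 hours 45 minutes.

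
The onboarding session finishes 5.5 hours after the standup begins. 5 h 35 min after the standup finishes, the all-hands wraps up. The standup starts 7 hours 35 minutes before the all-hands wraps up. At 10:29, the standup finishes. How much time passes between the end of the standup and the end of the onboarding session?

3 hours 30 minutes

The all-hands ends at 10:29 + 335 min = 16:04.
The standup starts at 16:04 − 455 min = 08:29.
The onboarding session ends at 08:29 + 330 min = 13:59.
From 10:29 to 13:59 is 3 hours 30 minutes.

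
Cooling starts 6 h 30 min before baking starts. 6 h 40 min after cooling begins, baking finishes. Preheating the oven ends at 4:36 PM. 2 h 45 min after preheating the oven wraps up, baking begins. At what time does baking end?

7:31 PM

Baking starts at 4:36 PM + 165 min = 7:21 PM.
Cooling starts at 7:21 PM − 390 min = 12:51 PM.
Baking ends at 12:51 PM + 400 min = 7:31 PM.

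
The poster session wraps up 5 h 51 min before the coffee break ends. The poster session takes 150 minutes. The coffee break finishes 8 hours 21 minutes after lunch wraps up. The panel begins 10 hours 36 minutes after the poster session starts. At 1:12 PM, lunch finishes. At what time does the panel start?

The coffee break ends at 1:12 PM + 501 min = 9:33 PM.
The poster session ends at 9:33 PM − 351 min = 3:42 PM.
The poster session starts at 3:42 PM − 150 min = 1:12 PM.
The panel starts at 1:12 PM + 636 min = 11:48 PM.

11:48 PM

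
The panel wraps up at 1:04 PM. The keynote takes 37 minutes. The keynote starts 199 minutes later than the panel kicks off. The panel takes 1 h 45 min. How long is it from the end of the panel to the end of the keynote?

2 hours 11 minutes

The panel starts at 1:04 PM − 105 min = 11:19 AM.
The keynote starts at 11:19 AM + 199 min = 2:38 PM.
The keynote ends at 2:38 PM + 37 min = 3:15 PM.
From 1:04 PM to 3:15 PM is 2 hours 11 minutes.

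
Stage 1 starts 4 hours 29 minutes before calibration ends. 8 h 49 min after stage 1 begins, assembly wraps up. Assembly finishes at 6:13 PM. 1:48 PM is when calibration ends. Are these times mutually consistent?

No

Stage 1 starts at 1:48 PM − 269 min = 9:19 AM.
Assembly ends at 9:19 AM + 529 min = 6:08 PM.
But assembly is also said to end at 6:13 PM — a 5-minute conflict.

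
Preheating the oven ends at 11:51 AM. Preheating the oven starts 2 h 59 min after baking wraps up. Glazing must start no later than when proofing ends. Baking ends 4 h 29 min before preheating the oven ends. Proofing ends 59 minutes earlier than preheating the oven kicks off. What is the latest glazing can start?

Baking ends at 11:51 AM − 269 min = 7:22 AM.
Preheating the oven starts at 7:22 AM + 179 min = 10:21 AM.
Proofing ends at 10:21 AM − 59 min = 9:22 AM.
Glazing is bounded by proofing, so the latest it can start is 9:22 AM.

9:22 AM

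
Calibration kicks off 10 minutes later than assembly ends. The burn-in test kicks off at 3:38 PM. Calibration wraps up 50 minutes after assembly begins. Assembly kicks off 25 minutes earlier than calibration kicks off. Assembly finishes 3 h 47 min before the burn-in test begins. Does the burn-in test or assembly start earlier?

Assembly ends at 3:38 PM − 227 min = 11:51 AM.
Calibration starts at 11:51 AM + 10 min = 12:01 PM.
Assembly starts at 12:01 PM − 25 min = 11:36 AM.
The burn-in test starts at 3:38 PM and assembly starts at 11:36 AM, so assembly is first.

assembly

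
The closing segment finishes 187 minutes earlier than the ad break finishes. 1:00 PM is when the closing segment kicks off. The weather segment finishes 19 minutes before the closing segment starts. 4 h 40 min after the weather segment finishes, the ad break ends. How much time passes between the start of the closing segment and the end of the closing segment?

1 h 14 min

The weather segment ends at 1:00 PM − 19 min = 12:41 PM.
The ad break ends at 12:41 PM + 280 min = 5:21 PM.
The closing segment ends at 5:21 PM − 187 min = 2:14 PM.
From 1:00 PM to 2:14 PM is 1 h 14 min.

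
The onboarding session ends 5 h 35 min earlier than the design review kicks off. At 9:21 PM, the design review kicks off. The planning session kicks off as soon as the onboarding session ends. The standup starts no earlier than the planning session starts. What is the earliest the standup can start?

3:46 PM

The onboarding session ends at 9:21 PM − 335 min = 3:46 PM.
So the planning session starts at 3:46 PM.
The standup is bounded by the planning session, so the earliest it can start is 3:46 PM.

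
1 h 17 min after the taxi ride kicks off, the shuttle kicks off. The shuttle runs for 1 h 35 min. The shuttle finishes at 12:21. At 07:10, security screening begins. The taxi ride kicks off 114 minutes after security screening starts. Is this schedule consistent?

No

The taxi ride starts at 07:10 + 114 min = 09:04.
The shuttle starts at 09:04 + 77 min = 10:21.
The shuttle ends at 10:21 + 95 min = 11:56.
But the shuttle is also said to end at 12:21 — a 25-minute conflict.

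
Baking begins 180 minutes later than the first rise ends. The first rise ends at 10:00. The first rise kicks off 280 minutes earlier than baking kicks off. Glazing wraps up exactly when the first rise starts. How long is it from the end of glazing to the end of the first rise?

1 h 40 min

Baking starts at 10:00 + 180 min = 13:00.
The first rise starts at 13:00 − 280 min = 08:20.
So glazing ends at 08:20.
From 08:20 to 10:00 is 1 h 40 min.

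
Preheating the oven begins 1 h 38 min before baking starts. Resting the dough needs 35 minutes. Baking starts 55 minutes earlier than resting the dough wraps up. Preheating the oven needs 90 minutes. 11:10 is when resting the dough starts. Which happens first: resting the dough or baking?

baking

Resting the dough ends at 11:10 + 35 min = 11:45.
Baking starts at 11:45 − 55 min = 10:50.
Resting the dough starts at 11:10 and baking starts at 10:50, so baking is first.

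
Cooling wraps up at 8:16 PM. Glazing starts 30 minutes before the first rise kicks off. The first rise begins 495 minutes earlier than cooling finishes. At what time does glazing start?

The first rise starts at 8:16 PM − 495 min = 12:01 PM.
Glazing starts at 12:01 PM − 30 min = 11:31 AM.

11:31 AM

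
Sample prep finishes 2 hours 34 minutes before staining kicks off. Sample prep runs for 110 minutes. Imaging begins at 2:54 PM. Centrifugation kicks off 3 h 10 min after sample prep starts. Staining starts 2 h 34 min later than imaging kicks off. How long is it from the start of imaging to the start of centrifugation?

Staining starts at 2:54 PM + 154 min = 5:28 PM.
Sample prep ends at 5:28 PM − 154 min = 2:54 PM.
Sample prep starts at 2:54 PM − 110 min = 1:04 PM.
Centrifugation starts at 1:04 PM + 190 min = 4:14 PM.
From 2:54 PM to 4:14 PM is 80 minutes.

80 minutes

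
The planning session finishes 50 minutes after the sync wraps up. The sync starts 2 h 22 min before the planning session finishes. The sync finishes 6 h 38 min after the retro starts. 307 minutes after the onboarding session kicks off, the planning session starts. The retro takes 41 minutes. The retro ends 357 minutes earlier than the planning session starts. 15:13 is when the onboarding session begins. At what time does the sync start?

The planning session starts at 15:13 + 307 min = 20:20.
The retro ends at 20:20 − 357 min = 14:23.
The retro starts at 14:23 − 41 min = 13:42.
The sync ends at 13:42 + 398 min = 20:20.
The planning session ends at 20:20 + 50 min = 21:10.
The sync starts at 21:10 − 142 min = 18:48.

18:48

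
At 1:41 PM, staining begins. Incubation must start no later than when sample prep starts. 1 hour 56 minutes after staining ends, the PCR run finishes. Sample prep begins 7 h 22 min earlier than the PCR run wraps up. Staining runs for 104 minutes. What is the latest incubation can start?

Staining ends at 1:41 PM + 104 min = 3:25 PM.
The PCR run ends at 3:25 PM + 116 min = 5:21 PM.
Sample prep starts at 5:21 PM − 442 min = 9:59 AM.
Incubation is bounded by sample prep, so the latest it can start is 9:59 AM.

9:59 AM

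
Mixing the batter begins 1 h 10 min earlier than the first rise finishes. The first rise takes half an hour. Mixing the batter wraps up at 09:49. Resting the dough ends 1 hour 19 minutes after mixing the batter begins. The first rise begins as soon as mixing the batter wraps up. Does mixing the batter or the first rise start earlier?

mixing the batter

The first rise starts at 09:49.
The first rise ends at 09:49 + 30 min = 10:19.
Mixing the batter starts at 10:19 − 70 min = 09:09.
Mixing the batter starts at 09:09 and the first rise starts at 09:49, so mixing the batter is first.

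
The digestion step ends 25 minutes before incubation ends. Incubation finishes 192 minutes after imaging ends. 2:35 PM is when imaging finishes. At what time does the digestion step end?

5:22 PM

Incubation ends at 2:35 PM + 192 min = 5:47 PM.
The digestion step ends at 5:47 PM − 25 min = 5:22 PM.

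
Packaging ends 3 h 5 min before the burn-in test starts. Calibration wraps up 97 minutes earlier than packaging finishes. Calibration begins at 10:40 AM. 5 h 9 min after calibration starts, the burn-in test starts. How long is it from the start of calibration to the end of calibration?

The burn-in test starts at 10:40 AM + 309 min = 3:49 PM.
Packaging ends at 3:49 PM − 185 min = 12:44 PM.
Calibration ends at 12:44 PM − 97 min = 11:07 AM.
From 10:40 AM to 11:07 AM is 27 minutes.

27 minutes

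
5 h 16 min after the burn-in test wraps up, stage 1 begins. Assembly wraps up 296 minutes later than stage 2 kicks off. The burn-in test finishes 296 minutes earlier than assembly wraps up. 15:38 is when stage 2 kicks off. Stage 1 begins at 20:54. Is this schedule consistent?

Yes

Assembly ends at 15:38 + 296 min = 20:34.
The burn-in test ends at 20:34 − 296 min = 15:38.
Stage 1 starts at 15:38 + 316 min = 20:54.
That matches the stated 20:54, so the schedule is consistent.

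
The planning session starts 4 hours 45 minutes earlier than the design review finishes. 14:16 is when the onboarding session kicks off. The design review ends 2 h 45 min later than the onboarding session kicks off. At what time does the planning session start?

The design review ends at 14:16 + 165 min = 17:01.
The planning session starts at 17:01 − 285 min = 12:16.

12:16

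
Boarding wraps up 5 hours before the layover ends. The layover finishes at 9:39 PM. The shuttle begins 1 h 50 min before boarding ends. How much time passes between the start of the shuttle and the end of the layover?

Boarding ends at 9:39 PM − 300 min = 4:39 PM.
The shuttle starts at 4:39 PM − 110 min = 2:49 PM.
From 2:49 PM to 9:39 PM is 6 hours 50 minutes.

6 hours 50 minutes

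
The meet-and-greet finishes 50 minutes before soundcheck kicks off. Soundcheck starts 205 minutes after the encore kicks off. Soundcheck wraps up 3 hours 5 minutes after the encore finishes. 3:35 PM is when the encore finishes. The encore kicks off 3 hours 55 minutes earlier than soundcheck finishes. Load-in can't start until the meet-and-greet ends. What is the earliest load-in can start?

Soundcheck ends at 3:35 PM + 185 min = 6:40 PM.
The encore starts at 6:40 PM − 235 min = 2:45 PM.
Soundcheck starts at 2:45 PM + 205 min = 6:10 PM.
The meet-and-greet ends at 6:10 PM − 50 min = 5:20 PM.
Load-in is bounded by the meet-and-greet, so the earliest it can start is 5:20 PM.

5:20 PM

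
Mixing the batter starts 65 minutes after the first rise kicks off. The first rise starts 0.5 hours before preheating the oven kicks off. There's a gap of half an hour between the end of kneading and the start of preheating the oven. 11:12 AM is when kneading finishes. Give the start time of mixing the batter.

12:17 PM

Preheating the oven starts at 11:12 AM + 30 min = 11:42 AM.
The first rise starts at 11:42 AM − 30 min = 11:12 AM.
Mixing the batter starts at 11:12 AM + 65 min = 12:17 PM.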